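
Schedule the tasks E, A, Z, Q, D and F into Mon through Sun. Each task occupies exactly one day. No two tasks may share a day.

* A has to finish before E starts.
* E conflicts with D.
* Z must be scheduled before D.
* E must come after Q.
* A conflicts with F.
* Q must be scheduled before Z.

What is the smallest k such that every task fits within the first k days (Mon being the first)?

The precedence chain requires at least 3 distinct days.
With at most 1 per day and 6 tasks, at least 6 days are needed.
6 works (last occupied day: Sat): for example A -> Tue; E -> Wed; D -> Fri; F -> Sat; Z -> Thu; Q -> Mon.

6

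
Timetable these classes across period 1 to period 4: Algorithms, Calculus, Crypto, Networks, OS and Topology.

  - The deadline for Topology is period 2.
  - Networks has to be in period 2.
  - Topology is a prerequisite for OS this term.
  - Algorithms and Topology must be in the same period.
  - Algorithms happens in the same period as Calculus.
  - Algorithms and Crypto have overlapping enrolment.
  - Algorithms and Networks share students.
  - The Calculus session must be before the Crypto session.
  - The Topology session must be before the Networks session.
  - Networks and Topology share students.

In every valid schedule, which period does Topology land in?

period 1

Topology's window is period 1–period 2.
Networks is fixed at period 2, and Topology can't share a period with Networks.
So Topology must be period 1.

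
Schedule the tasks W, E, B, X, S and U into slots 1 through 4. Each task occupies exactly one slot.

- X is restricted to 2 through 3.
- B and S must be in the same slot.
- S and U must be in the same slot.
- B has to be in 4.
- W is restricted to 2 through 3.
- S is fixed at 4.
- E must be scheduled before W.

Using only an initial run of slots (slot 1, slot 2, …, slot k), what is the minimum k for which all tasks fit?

4

The precedence chain requires at least 2 distinct slots.
B can't be placed before 4, so the schedule must run through at least slot 4.
4 works (last occupied slot: 4): for example B=4, E=1, U=4, S=4, X=2, W=2.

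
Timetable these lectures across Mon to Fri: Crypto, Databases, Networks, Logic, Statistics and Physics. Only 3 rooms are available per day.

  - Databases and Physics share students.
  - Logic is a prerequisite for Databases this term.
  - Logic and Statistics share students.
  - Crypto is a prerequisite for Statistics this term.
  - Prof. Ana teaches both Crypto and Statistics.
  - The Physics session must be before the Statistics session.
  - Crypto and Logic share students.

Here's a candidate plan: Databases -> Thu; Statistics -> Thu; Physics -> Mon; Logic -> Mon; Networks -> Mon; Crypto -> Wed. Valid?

Yes

Only 3 rooms are available per day — holds.
Databases and Physics share students — holds.
The Physics session must be before the Statistics session — holds.
Crypto is a prerequisite for Statistics this term — holds.
Logic and Statistics share students — holds.
Crypto and Logic share students — holds.
Logic is a prerequisite for Databases this term — holds.
Prof. Ana teaches both Crypto and Statistics — holds.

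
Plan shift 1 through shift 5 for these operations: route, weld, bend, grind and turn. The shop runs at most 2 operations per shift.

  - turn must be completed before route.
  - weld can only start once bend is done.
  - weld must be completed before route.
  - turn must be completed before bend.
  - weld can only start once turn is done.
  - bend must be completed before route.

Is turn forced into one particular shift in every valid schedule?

turn can be shift 1 (e.g. route in shift 4, bend in shift 2, weld in shift 3, grind in shift 1, turn in shift 1) or shift 2 (e.g. route -> shift 5, grind -> shift 1, turn -> shift 2, weld -> shift 4, bend -> shift 3).

No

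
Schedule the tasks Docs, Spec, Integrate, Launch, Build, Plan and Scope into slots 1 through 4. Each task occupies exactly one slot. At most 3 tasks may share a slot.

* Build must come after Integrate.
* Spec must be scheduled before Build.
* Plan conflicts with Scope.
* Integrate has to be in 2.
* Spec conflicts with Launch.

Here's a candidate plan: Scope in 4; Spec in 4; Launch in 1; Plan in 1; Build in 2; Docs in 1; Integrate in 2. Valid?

Invalid. Spec must be scheduled before Build.

At most 3 tasks may share a slot — holds.
Integrate has to be in 2 — holds.
Plan conflicts with Scope — holds.
Spec must be scheduled before Build — violated.
Build must come after Integrate — violated.
Spec conflicts with Launch — holds.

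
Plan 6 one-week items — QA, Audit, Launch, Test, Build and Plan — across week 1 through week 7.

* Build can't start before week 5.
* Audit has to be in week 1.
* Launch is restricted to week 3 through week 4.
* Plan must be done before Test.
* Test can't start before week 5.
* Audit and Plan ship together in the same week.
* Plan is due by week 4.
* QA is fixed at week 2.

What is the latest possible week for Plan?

Plan's own window allows nothing later than week 4; Plan must be in the same week as Audit, which can't be after week 1, so Plan is at most week 1.
Plan at week 1 is achievable: Audit=week 1; Test=week 5; Launch=week 3; QA=week 2; Plan=week 1; Build=week 5.

week 1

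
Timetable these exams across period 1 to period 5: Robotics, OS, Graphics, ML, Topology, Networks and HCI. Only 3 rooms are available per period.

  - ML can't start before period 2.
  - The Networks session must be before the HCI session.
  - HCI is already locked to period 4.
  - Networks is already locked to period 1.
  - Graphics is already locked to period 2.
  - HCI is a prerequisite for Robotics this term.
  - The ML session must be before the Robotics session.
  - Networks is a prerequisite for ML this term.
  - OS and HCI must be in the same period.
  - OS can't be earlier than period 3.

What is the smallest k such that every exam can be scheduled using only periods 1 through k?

5 periods

The precedence chain requires at least 3 distinct periods.
With at most 3 per period and 7 exams, at least 3 periods are needed.
Propagating the time windows through the other constraints, Robotics can't land before period 5, so the schedule must run through at least period 5.
5 works (last occupied period: period 5): for example HCI -> period 4, Graphics -> period 2, OS -> period 4, Robotics -> period 5, ML -> period 2, Topology -> period 1, Networks -> period 1.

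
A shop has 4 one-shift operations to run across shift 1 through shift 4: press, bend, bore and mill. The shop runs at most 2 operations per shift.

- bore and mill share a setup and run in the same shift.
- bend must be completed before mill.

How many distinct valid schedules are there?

18

Splitting on press: it can be shift 1 (6), shift 2 (5), shift 3 (4), shift 4 (3). Listing each branch's schedules as (bend, bore, mill) by shift number:
press=shift 1: (1,2,2) (1,3,3) (1,4,4) (2,3,3) (2,4,4) (3,4,4) — 6.
press=shift 2: (1,3,3) (1,4,4) (2,3,3) (2,4,4) (3,4,4) — 5.
press=shift 3: (1,2,2) (1,4,4) (2,4,4) (3,4,4) — 4.
press=shift 4: (1,2,2) (1,3,3) (2,3,3) — 3.
Summing: 6 + 5 + 4 + 3 = 18.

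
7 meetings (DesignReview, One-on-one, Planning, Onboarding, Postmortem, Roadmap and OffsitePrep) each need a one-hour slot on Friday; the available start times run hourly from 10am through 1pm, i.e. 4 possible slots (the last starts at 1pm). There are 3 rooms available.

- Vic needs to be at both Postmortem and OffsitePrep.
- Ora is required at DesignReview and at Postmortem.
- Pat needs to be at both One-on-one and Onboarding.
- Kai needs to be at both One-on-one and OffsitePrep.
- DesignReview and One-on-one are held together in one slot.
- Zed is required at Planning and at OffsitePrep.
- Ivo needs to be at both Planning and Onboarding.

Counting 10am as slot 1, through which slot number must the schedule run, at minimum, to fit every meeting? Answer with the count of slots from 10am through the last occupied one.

With at most 3 per slot and 7 meetings, at least 3 slots are needed.
3 works (last occupied slot: 12pm): for example DesignReview in 10am, OffsitePrep in 12pm, Postmortem in 11am, One-on-one in 10am, Roadmap in 11am, Onboarding in 11am, Planning in 10am.

3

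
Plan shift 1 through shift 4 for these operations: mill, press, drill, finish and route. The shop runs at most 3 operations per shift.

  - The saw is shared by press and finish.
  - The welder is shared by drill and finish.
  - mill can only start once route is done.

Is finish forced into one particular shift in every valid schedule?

No

finish can be shift 1 (e.g. mill in shift 2; drill in shift 2; route in shift 1; finish in shift 1; press in shift 2) or shift 2 (e.g. finish -> shift 2; route -> shift 1; drill -> shift 1; press -> shift 1; mill -> shift 2).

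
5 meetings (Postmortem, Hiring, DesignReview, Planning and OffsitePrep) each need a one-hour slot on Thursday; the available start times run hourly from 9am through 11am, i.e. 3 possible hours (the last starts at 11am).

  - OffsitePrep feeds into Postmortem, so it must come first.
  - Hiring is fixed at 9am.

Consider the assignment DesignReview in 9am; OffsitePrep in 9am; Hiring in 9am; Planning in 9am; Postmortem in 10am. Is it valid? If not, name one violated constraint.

OffsitePrep feeds into Postmortem, so it must come first — holds.
Hiring is fixed at 9am — holds.

Valid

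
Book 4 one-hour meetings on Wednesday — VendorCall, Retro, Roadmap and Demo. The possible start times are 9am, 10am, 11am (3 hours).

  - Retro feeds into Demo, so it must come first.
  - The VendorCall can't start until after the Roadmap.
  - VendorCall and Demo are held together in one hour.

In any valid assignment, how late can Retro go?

10am

Downstream work caps Retro at 10am.
Retro at 10am is achievable: Retro -> 10am; VendorCall -> 11am; Roadmap -> 9am; Demo -> 11am.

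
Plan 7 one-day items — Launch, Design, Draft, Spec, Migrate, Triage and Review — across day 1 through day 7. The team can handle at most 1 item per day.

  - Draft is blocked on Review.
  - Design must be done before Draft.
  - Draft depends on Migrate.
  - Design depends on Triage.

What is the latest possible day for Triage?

Downstream work caps Triage at day 5.
Triage at day 5 is achievable: Review -> day 2, Draft -> day 7, Design -> day 6, Spec -> day 4, Launch -> day 3, Migrate -> day 1, Triage -> day 5.

day 5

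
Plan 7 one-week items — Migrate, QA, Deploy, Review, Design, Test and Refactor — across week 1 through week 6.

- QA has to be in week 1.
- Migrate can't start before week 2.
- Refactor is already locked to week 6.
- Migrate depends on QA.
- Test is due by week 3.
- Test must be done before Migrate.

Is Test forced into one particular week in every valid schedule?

No

Test can be week 1 (e.g. Migrate -> week 2; Refactor -> week 6; Design -> week 1; Review -> week 1; Test -> week 1; QA -> week 1; Deploy -> week 1) or week 2 (e.g. Migrate=week 3; Test=week 2; Design=week 1; Deploy=week 1; QA=week 1; Review=week 1; Refactor=week 6).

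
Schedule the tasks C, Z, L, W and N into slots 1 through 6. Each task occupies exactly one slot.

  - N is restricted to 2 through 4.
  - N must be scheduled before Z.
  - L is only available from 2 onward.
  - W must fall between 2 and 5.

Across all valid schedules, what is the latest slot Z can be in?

Precedence pushes Z to at least 3.
Z at 6 is achievable: C -> 1; W -> 2; L -> 2; Z -> 6; N -> 2.

6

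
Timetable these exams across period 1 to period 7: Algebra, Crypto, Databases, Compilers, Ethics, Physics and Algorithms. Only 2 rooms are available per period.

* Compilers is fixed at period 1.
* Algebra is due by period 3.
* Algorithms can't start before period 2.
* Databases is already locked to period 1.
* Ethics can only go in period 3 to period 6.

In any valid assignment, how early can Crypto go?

period 2

Crypto at period 2 is achievable: Algorithms=period 3; Crypto=period 2; Algebra=period 2; Compilers=period 1; Physics=period 4; Databases=period 1; Ethics=period 3.
Nothing earlier works — the capacity limit rule out every period before period 2.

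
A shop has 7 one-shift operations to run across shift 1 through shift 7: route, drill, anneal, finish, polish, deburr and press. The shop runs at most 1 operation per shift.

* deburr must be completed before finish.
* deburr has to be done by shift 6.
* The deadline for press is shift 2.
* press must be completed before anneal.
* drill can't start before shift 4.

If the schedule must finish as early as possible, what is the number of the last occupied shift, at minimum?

7

The precedence chain requires at least 2 distinct shifts.
With at most 1 per shift and 7 operations, at least 7 shifts are needed.
drill can't be placed before shift 4, so the schedule must run through at least shift 4.
7 works (last occupied shift: shift 7): for example anneal in shift 3; route in shift 6; polish in shift 7; drill in shift 4; deburr in shift 2; finish in shift 5; press in shift 1.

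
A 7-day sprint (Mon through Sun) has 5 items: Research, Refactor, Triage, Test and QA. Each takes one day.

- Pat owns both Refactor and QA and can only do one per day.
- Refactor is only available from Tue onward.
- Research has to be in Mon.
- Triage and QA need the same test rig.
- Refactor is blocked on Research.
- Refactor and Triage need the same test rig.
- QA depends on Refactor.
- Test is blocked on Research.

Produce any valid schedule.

Triage -> Mon; Refactor -> Tue; Research -> Mon; Test -> Tue; QA -> Wed

Checking: Research(Mon) before Refactor(Tue); Refactor(Tue) before QA(Wed); Research(Mon) before Test(Tue); Triage(Mon) != QA(Wed); Refactor(Tue) != QA(Wed); Refactor(Tue) != Triage(Mon); Research=Mon in [Mon,Mon]; Refactor=Tue in [Tue,Sun].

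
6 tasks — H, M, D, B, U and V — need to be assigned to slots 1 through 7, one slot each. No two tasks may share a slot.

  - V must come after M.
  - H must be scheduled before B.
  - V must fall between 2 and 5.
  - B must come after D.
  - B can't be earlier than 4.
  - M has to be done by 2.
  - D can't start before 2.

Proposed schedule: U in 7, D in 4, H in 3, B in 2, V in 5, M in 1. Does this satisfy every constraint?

No. B must come after D is not satisfied.

D can't start before 2 — holds.
No two tasks may share a slot — holds.
B must come after D — violated.
M has to be done by 2 — holds.
V must come after M — holds.
H must be scheduled before B — violated.
B can't be earlier than 4 — violated.
V must fall between 2 and 5 — holds.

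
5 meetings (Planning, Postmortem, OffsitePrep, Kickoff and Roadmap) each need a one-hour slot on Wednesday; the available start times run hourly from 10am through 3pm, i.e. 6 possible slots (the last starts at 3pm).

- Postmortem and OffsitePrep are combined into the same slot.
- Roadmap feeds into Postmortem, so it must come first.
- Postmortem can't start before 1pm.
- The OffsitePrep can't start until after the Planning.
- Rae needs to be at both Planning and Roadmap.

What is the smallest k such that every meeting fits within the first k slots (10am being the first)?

4

The precedence chain requires at least 2 distinct slots.
Postmortem can't be placed before 1pm — that is slot 4 counting from 10am — so the schedule must run through at least 4 slots.
4 works (last occupied slot: 1pm): for example OffsitePrep -> 1pm, Postmortem -> 1pm, Roadmap -> 11am, Planning -> 10am, Kickoff -> 10am.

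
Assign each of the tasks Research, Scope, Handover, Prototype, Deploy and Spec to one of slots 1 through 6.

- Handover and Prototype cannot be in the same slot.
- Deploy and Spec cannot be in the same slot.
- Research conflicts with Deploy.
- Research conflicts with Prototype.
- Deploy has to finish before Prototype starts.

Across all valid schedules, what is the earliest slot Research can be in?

Research at 1 is achievable: Deploy in 2, Handover in 1, Prototype in 3, Scope in 1, Research in 1, Spec in 1.

1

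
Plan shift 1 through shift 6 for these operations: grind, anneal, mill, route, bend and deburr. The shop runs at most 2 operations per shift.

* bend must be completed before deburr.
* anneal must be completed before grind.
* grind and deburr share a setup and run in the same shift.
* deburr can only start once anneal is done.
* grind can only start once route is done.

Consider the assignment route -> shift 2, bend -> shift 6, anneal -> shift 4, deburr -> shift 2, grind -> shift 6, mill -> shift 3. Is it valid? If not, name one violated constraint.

No — it violates: bend must be completed before deburr

grind can only start once route is done — holds.
anneal must be completed before grind — holds.
deburr can only start once anneal is done — violated.
The shop runs at most 2 operations per shift — holds.
grind and deburr share a setup and run in the same shift — violated.
bend must be completed before deburr — violated.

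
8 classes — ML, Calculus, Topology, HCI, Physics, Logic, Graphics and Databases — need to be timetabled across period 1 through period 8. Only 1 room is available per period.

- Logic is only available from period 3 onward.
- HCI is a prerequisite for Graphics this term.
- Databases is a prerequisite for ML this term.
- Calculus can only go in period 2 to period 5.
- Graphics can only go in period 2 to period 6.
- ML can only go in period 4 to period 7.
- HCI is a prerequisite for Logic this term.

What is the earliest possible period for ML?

period 4

ML is available from period 4; ML's own window allows nothing later than period 7.
ML at period 4 is achievable: Physics in period 8; ML in period 4; HCI in period 1; Topology in period 7; Calculus in period 2; Graphics in period 5; Logic in period 6; Databases in period 3.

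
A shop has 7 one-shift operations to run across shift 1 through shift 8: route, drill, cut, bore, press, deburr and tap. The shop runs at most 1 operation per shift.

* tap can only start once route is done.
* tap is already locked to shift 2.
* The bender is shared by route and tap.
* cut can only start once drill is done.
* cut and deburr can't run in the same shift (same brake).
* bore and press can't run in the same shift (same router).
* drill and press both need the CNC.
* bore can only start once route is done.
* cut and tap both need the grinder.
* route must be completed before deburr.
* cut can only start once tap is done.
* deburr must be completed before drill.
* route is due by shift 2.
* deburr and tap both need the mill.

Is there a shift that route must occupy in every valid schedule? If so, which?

route's window is shift 1–shift 2.
tap is fixed at shift 2, and route can't share a shift with tap.
So route must be shift 1.

shift 1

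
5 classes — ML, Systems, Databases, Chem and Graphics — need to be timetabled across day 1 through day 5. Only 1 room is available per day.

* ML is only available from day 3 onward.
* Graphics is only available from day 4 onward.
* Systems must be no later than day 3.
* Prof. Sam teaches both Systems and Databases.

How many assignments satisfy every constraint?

20

Splitting on ML: it can be day 3 (8), day 4 (6), day 5 (6). Listing each branch's schedules as (Systems, Databases, Chem, Graphics) by day number:
ML=day 3: (1,2,4,5) (1,2,5,4) (1,4,2,5) (1,5,2,4) (2,1,4,5) (2,1,5,4) (2,4,1,5) (2,5,1,4) — 8.
ML=day 4: (1,2,3,5) (1,3,2,5) (2,1,3,5) (2,3,1,5) (3,1,2,5) (3,2,1,5) — 6.
ML=day 5: (1,2,3,4) (1,3,2,4) (2,1,3,4) (2,3,1,4) (3,1,2,4) (3,2,1,4) — 6.
Summing: 8 + 6 + 6 = 20.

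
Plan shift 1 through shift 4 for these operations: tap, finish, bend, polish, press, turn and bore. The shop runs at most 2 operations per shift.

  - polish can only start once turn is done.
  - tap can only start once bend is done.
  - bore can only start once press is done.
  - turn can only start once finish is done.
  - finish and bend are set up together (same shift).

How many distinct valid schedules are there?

17

Splitting on tap: it can be shift 2 (5), shift 3 (6), shift 4 (6). Listing each branch's schedules as (finish, bend, polish, press, turn, bore) by shift number:
tap=shift 2: (1,1,3,3,2,4) (1,1,4,2,3,3) (1,1,4,2,3,4) (1,1,4,3,2,4) (1,1,4,3,3,4) — 5.
tap=shift 3: (1,1,3,2,2,4) (1,1,4,2,2,3) (1,1,4,2,2,4) (1,1,4,2,3,4) (1,1,4,3,2,4) (2,2,4,1,3,4) — 6.
tap=shift 4: (1,1,3,2,2,3) (1,1,3,2,2,4) (1,1,3,3,2,4) (1,1,4,2,2,3) (1,1,4,2,3,3) (2,2,4,1,3,3) — 6.
Summing: 5 + 6 + 6 = 17.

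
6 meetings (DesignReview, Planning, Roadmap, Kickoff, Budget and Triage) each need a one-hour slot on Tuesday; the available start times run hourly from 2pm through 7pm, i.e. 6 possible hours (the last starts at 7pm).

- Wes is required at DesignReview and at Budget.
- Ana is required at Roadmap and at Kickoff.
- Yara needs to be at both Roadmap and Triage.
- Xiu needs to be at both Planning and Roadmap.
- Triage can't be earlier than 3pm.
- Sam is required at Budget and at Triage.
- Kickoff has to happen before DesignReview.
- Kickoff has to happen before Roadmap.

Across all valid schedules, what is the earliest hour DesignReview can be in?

Precedence pushes DesignReview to at least 3pm.
DesignReview at 3pm is achievable: DesignReview=3pm, Planning=2pm, Roadmap=4pm, Budget=2pm, Kickoff=2pm, Triage=3pm.

3pm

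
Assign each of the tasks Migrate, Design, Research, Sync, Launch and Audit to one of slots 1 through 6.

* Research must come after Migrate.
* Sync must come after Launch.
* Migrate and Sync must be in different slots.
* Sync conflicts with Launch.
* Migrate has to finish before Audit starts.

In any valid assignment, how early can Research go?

2

Precedence pushes Research to at least 2.
Research at 2 is achievable: Audit=2, Sync=2, Research=2, Launch=1, Design=1, Migrate=1.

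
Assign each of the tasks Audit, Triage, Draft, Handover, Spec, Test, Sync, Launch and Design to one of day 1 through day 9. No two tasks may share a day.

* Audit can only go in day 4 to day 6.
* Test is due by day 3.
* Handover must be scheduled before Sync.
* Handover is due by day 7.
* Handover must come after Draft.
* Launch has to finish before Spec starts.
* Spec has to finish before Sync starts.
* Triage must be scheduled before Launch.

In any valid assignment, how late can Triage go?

Downstream work caps Triage at day 6.
Triage at day 6 is achievable: Sync -> day 9, Draft -> day 2, Launch -> day 7, Audit -> day 4, Handover -> day 3, Spec -> day 8, Design -> day 5, Triage -> day 6, Test -> day 1.

day 6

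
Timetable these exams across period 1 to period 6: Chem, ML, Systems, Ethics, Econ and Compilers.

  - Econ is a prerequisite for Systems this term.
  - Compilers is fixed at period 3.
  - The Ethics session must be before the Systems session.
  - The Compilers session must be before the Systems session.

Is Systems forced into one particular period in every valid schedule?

Systems can be period 4 (e.g. Chem in period 1, ML in period 1, Ethics in period 1, Compilers in period 3, Systems in period 4, Econ in period 1) or period 5 (e.g. Chem in period 1; Ethics in period 1; ML in period 1; Systems in period 5; Econ in period 1; Compilers in period 3).

No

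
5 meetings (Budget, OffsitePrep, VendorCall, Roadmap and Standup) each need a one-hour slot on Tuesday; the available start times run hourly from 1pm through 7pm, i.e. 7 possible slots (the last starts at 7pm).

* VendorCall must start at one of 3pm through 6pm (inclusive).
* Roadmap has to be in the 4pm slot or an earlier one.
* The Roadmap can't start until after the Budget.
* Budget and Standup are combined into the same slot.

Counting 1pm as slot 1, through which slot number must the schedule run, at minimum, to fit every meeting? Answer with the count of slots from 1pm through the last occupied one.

3 slots

The precedence chain requires at least 2 distinct slots.
VendorCall can't be placed before 3pm — that is slot 3 counting from 1pm — so the schedule must run through at least 3 slots.
3 works (last occupied slot: 3pm): for example Budget=1pm; OffsitePrep=1pm; Roadmap=2pm; VendorCall=3pm; Standup=1pm.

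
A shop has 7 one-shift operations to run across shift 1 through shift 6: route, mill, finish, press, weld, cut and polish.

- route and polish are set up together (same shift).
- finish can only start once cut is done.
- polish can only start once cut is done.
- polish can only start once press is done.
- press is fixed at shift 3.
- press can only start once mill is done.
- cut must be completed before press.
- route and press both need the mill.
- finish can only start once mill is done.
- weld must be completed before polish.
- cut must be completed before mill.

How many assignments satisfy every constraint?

48

Splitting on route: it can be shift 4 (12), shift 5 (16), shift 6 (20). Listing each branch's schedules as (mill, finish, press, weld, cut, polish) by shift number:
route=shift 4: (2,3,3,1,1,4) (2,3,3,2,1,4) (2,3,3,3,1,4) (2,4,3,1,1,4) (2,4,3,2,1,4) (2,4,3,3,1,4) (2,5,3,1,1,4) (2,5,3,2,1,4) (2,5,3,3,1,4) (2,6,3,1,1,4) (2,6,3,2,1,4) (2,6,3,3,1,4) — 12.
route=shift 5: (2,3,3,1,1,5) (2,3,3,2,1,5) (2,3,3,3,1,5) (2,3,3,4,1,5) (2,4,3,1,1,5) (2,4,3,2,1,5) (2,4,3,3,1,5) (2,4,3,4,1,5) (2,5,3,1,1,5) (2,5,3,2,1,5) (2,5,3,3,1,5) (2,5,3,4,1,5) (2,6,3,1,1,5) (2,6,3,2,1,5) (2,6,3,3,1,5) (2,6,3,4,1,5) — 16.
route=shift 6: (2,3,3,1,1,6) (2,3,3,2,1,6) (2,3,3,3,1,6) (2,3,3,4,1,6) (2,3,3,5,1,6) (2,4,3,1,1,6) (2,4,3,2,1,6) (2,4,3,3,1,6) (2,4,3,4,1,6) (2,4,3,5,1,6) (2,5,3,1,1,6) (2,5,3,2,1,6) (2,5,3,3,1,6) (2,5,3,4,1,6) (2,5,3,5,1,6) (2,6,3,1,1,6) (2,6,3,2,1,6) (2,6,3,3,1,6) (2,6,3,4,1,6) (2,6,3,5,1,6) — 20.
Summing: 12 + 16 + 20 = 48.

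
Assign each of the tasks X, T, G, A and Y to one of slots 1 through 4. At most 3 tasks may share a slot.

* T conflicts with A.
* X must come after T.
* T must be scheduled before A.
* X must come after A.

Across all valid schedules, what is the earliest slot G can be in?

G at 1 is achievable: X=3; T=1; A=2; Y=1; G=1.

1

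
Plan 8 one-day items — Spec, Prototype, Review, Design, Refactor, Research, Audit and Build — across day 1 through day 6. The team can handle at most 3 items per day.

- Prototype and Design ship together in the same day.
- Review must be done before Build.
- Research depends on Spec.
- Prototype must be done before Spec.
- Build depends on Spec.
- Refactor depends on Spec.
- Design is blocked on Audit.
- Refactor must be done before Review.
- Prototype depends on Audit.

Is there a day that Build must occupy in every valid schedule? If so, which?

Precedence pushes Build to at least day 6.
So Build is pinned to day 6.

day 6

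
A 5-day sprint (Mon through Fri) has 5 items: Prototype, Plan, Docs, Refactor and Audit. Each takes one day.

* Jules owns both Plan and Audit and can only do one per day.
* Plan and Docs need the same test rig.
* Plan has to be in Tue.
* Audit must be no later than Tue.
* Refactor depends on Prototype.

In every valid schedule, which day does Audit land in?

Mon

Audit's window is Mon–Tue.
Plan is fixed at Tue, and Audit can't share a day with Plan.
So Audit must be Mon.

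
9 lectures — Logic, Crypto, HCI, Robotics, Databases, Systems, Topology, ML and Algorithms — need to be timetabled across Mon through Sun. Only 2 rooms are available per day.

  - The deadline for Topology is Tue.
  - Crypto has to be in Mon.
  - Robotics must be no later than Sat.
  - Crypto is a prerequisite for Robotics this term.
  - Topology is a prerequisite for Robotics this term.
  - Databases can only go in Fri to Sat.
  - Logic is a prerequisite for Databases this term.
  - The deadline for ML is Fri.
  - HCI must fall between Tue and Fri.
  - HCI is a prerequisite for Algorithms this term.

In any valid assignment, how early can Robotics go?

Tue

Precedence pushes Robotics to at least Tue; Robotics's own window allows nothing later than Sat.
Robotics at Tue is achievable: Topology -> Mon; Crypto -> Mon; Databases -> Fri; ML -> Wed; HCI -> Tue; Algorithms -> Thu; Logic -> Wed; Robotics -> Tue; Systems -> Thu.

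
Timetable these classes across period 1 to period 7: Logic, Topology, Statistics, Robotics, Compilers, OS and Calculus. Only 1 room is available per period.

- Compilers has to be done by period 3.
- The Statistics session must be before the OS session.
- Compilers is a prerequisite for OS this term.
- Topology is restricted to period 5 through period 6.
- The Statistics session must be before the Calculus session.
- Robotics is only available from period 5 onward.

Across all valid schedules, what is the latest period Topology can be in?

Topology is available from period 5; Topology's own window allows nothing later than period 6.
Topology at period 6 is achievable: OS in period 3, Logic in period 7, Robotics in period 5, Compilers in period 1, Topology in period 6, Statistics in period 2, Calculus in period 4.

period 6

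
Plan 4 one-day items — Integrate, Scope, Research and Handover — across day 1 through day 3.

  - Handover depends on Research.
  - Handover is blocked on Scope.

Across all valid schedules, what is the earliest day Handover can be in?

day 2

Precedence pushes Handover to at least day 2.
Handover at day 2 is achievable: Scope=day 1, Handover=day 2, Research=day 1, Integrate=day 1.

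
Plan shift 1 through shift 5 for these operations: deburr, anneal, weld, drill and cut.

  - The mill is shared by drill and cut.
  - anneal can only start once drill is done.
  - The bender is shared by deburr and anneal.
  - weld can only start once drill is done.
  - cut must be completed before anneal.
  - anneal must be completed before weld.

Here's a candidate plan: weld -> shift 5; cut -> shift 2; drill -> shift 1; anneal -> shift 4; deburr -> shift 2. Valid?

Yes

anneal must be completed before weld — holds.
cut must be completed before anneal — holds.
The bender is shared by deburr and anneal — holds.
weld can only start once drill is done — holds.
The mill is shared by drill and cut — holds.
anneal can only start once drill is done — holds.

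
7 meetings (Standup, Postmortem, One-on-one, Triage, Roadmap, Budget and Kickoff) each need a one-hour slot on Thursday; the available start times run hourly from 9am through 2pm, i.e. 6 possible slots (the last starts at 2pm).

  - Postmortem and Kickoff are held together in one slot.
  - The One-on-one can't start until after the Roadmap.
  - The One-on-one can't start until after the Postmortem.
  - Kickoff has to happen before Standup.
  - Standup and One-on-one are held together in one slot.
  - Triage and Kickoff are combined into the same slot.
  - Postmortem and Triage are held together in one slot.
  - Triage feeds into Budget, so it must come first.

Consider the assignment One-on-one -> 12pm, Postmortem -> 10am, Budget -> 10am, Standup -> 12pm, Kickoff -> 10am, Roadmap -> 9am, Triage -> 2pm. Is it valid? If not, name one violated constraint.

No — it violates: Triage feeds into Budget, so it must come first

Postmortem and Triage are held together in one slot — violated.
Kickoff has to happen before Standup — holds.
Triage and Kickoff are combined into the same slot — violated.
Postmortem and Kickoff are held together in one slot — holds.
Standup and One-on-one are held together in one slot — holds.
Triage feeds into Budget, so it must come first — violated.
The One-on-one can't start until after the Roadmap — holds.
The One-on-one can't start until after the Postmortem — holds.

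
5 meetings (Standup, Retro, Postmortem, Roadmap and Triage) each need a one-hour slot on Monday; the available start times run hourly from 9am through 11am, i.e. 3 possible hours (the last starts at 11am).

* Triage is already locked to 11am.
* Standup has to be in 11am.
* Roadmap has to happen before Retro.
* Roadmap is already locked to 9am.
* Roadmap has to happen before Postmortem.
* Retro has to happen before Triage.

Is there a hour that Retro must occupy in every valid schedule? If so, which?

Roadmap is fixed at 9am and must come before Retro, so Retro is at least 10am.
Triage is fixed at 11am and must come after Retro, so Retro is at most 10am.
So Retro must be 10am.

10am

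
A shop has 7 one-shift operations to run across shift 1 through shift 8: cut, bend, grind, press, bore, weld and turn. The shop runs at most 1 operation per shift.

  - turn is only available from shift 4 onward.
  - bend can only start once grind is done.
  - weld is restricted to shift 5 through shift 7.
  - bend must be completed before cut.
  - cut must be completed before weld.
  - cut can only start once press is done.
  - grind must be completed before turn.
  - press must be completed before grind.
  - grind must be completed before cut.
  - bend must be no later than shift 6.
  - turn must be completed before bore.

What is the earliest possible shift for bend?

Precedence pushes bend to at least shift 3; bend's own window allows nothing later than shift 6; downstream work caps bend at shift 5.
bend at shift 3 is achievable: cut in shift 4; press in shift 1; grind in shift 2; turn in shift 6; bend in shift 3; weld in shift 5; bore in shift 7.

shift 3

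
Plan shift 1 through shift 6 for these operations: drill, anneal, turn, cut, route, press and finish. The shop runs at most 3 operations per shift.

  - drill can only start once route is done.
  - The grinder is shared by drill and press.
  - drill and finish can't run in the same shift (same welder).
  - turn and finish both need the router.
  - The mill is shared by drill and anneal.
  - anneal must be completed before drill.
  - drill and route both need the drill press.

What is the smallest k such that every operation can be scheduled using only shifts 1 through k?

3

The precedence chain requires at least 2 distinct shifts.
With at most 3 per shift and 7 operations, at least 3 shifts are needed.
3 works (last occupied shift: shift 3): for example drill=shift 2, anneal=shift 1, turn=shift 1, press=shift 3, route=shift 1, finish=shift 3, cut=shift 2.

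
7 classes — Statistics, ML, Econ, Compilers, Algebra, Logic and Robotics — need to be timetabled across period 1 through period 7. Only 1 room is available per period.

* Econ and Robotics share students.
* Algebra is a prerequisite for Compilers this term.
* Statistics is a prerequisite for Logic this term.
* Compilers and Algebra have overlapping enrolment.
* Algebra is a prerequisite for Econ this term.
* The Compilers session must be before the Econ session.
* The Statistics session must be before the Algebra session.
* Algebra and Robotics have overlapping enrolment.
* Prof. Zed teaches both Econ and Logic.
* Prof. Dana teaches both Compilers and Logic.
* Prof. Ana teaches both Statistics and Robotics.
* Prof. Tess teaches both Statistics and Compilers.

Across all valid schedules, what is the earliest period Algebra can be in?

Precedence pushes Algebra to at least period 2; downstream work caps Algebra at period 5.
Algebra at period 2 is achievable: Algebra in period 2, ML in period 6, Statistics in period 1, Compilers in period 3, Econ in period 4, Logic in period 5, Robotics in period 7.

period 2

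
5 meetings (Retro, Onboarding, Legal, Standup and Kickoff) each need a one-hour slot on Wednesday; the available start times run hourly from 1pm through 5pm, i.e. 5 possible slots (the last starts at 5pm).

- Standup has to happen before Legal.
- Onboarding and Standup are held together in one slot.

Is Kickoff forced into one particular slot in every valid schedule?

No

Kickoff can be 1pm (e.g. Kickoff in 1pm, Standup in 1pm, Legal in 2pm, Retro in 1pm, Onboarding in 1pm) or 2pm (e.g. Standup=1pm, Kickoff=2pm, Legal=2pm, Onboarding=1pm, Retro=1pm).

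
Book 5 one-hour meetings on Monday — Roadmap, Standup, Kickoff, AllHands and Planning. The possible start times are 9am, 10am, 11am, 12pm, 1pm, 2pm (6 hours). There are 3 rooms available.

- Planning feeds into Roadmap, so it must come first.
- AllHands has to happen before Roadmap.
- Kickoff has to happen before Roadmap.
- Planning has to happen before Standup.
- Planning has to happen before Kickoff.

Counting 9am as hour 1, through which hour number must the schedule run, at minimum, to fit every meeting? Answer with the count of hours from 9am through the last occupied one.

3

The precedence chain requires at least 3 distinct hours.
With at most 3 per hour and 5 meetings, at least 2 hours are needed.
3 works (last occupied hour: 11am): for example Standup in 10am; Kickoff in 10am; Roadmap in 11am; AllHands in 9am; Planning in 9am.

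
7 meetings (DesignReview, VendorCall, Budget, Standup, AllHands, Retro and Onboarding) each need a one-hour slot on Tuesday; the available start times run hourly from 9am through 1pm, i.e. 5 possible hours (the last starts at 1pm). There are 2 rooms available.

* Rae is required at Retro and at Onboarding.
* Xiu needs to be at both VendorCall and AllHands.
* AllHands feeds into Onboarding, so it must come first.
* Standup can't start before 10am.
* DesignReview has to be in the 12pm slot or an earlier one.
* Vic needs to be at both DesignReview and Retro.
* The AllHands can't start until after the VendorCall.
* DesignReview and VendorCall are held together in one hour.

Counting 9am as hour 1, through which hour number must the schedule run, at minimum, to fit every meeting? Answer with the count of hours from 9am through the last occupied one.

The precedence chain requires at least 3 distinct hours.
With at most 2 per hour and 7 meetings, at least 4 hours are needed.
4 works (last occupied hour: 12pm): for example Budget -> 11am; Onboarding -> 11am; AllHands -> 10am; Retro -> 12pm; DesignReview -> 9am; VendorCall -> 9am; Standup -> 10am.

4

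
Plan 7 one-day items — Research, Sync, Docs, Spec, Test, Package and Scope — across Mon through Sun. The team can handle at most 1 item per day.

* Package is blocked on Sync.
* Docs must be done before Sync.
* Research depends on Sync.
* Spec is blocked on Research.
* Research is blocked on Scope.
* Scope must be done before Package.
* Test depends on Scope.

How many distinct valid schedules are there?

Splitting on Research: it can be Thu (18), Fri (18), Sat (9). Listing each branch's schedules as (Sync, Docs, Spec, Test, Package, Scope):
Research=Thu: (Tue,Mon,Fri,Sat,Sun,Wed) (Tue,Mon,Fri,Sun,Sat,Wed) (Tue,Mon,Sat,Fri,Sun,Wed) (Tue,Mon,Sat,Sun,Fri,Wed) (Tue,Mon,Sun,Fri,Sat,Wed) (Tue,Mon,Sun,Sat,Fri,Wed) (Wed,Mon,Fri,Sat,Sun,Tue) (Wed,Mon,Fri,Sun,Sat,Tue) (Wed,Mon,Sat,Fri,Sun,Tue) (Wed,Mon,Sat,Sun,Fri,Tue) (Wed,Mon,Sun,Fri,Sat,Tue) (Wed,Mon,Sun,Sat,Fri,Tue) (Wed,Tue,Fri,Sat,Sun,Mon) (Wed,Tue,Fri,Sun,Sat,Mon) (Wed,Tue,Sat,Fri,Sun,Mon) (Wed,Tue,Sat,Sun,Fri,Mon) (Wed,Tue,Sun,Fri,Sat,Mon) (Wed,Tue,Sun,Sat,Fri,Mon) — 18.
Research=Fri: (Tue,Mon,Sat,Thu,Sun,Wed) (Tue,Mon,Sat,Sun,Thu,Wed) (Tue,Mon,Sun,Thu,Sat,Wed) (Tue,Mon,Sun,Sat,Thu,Wed) (Wed,Mon,Sat,Thu,Sun,Tue) (Wed,Mon,Sat,Sun,Thu,Tue) (Wed,Mon,Sun,Thu,Sat,Tue) (Wed,Mon,Sun,Sat,Thu,Tue) (Wed,Tue,Sat,Thu,Sun,Mon) (Wed,Tue,Sat,Sun,Thu,Mon) (Wed,Tue,Sun,Thu,Sat,Mon) (Wed,Tue,Sun,Sat,Thu,Mon) (Thu,Mon,Sat,Wed,Sun,Tue) (Thu,Mon,Sun,Wed,Sat,Tue) (Thu,Tue,Sat,Wed,Sun,Mon) (Thu,Tue,Sun,Wed,Sat,Mon) (Thu,Wed,Sat,Tue,Sun,Mon) (Thu,Wed,Sun,Tue,Sat,Mon) — 18.
Research=Sat: (Tue,Mon,Sun,Thu,Fri,Wed) (Tue,Mon,Sun,Fri,Thu,Wed) (Wed,Mon,Sun,Thu,Fri,Tue) (Wed,Mon,Sun,Fri,Thu,Tue) (Wed,Tue,Sun,Thu,Fri,Mon) (Wed,Tue,Sun,Fri,Thu,Mon) (Thu,Mon,Sun,Wed,Fri,Tue) (Thu,Tue,Sun,Wed,Fri,Mon) (Thu,Wed,Sun,Tue,Fri,Mon) — 9.
Summing: 18 + 18 + 9 = 45.

45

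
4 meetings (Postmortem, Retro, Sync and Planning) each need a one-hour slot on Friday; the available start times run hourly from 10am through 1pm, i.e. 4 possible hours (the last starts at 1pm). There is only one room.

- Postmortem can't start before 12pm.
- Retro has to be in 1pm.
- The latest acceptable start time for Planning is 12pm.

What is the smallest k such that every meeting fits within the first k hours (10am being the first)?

With at most 1 per hour and 4 meetings, at least 4 hours are needed.
Retro can't be placed before 1pm — that is hour 4 counting from 10am — so the schedule must run through at least 4 hours.
4 works (last occupied hour: 1pm): for example Postmortem in 12pm; Planning in 10am; Retro in 1pm; Sync in 11am.

4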